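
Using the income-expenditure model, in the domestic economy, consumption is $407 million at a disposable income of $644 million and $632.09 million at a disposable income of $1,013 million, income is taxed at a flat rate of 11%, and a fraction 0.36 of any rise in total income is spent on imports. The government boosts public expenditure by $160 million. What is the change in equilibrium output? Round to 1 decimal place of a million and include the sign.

MPC = ΔC/ΔYd = (632.09 − 407)/(1,013 − 644) = 225.09/369 = 0.61.
Government-spending multiplier = 1/(1 − c(1−t) + m) = 1/(1 − 0.61×0.89 + 0.36) = 1/0.8171 ≈ 1.224.
ΔY = k × ΔG = (+$160 million) / 0.8171 ≈ +$195.8 million.

+$195.8 million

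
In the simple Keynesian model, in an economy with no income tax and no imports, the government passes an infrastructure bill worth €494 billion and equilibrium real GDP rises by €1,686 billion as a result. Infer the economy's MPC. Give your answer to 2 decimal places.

0.71

Implied spending multiplier k = ΔY/ΔG = 1,686/494 ≈ 3.413.
Since k = 1/(1 − MPC), MPC = 1 − 1/k = 1 − ΔG/ΔY = 1 − 494/1,686 ≈ 0.71.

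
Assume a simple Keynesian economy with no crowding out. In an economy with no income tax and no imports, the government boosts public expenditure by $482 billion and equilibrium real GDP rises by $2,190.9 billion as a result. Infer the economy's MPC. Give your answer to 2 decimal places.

0.78

Implied spending multiplier k = ΔY/ΔG = 2,190.9/482 ≈ 4.5454.
Since k = 1/(1 − MPC), MPC = 1 − 1/k = 1 − ΔG/ΔY = 1 − 482/2,190.9 ≈ 0.78.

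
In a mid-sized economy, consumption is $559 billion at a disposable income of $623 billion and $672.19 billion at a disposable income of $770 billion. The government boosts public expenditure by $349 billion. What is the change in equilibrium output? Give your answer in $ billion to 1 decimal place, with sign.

MPC = ΔC/ΔYd = (672.19 − 559)/(770 − 623) = 113.19/147 = 0.77.
Expenditure multiplier = 1/(1 − MPC) = 1/(1 − 0.77) = 1/0.23 ≈ 4.348.
ΔY = k × ΔG = (+$349 billion) / 0.23 ≈ +$1,517.4 billion.

+$1,517.4 billion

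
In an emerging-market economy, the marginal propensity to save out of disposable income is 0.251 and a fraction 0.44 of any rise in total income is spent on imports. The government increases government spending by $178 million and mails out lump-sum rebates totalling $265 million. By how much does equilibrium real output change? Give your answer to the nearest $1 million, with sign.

MPC = 1 − MPS = 1 − 0.251 = 0.749.
Expenditure multiplier = 1/(1 − c + m) = 1/(1 − 0.749 + 0.44) = 1/0.691 ≈ 1.447.
ΔG contributes k·ΔG = (+$178 million) / 0.691 ≈ +$257.6 million.
ΔT of −$265 million changes first-round spending by −c·ΔT = +$198.485 million, contributing k·(−c·ΔT) = (+$198.485 million) / 0.691 ≈ +$287.2 million.
Net ΔY = k(ΔG − c·ΔT) = (+$376.485 million) / 0.691 ≈ +$545 million.

+$545 million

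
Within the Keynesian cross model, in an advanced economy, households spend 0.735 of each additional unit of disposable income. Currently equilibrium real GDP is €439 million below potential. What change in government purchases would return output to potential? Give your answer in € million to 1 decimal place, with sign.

Spending multiplier = 1/(1 − MPC) = 1/(1 − 0.735) = 1/0.265 ≈ 3.774.
Need ΔY = +€439 million, so ΔG = ΔY/k = (+€439 million) × 0.265 ≈ +€116.3 million.
The government should increase government purchases by €116.3 million.

+€116.3 million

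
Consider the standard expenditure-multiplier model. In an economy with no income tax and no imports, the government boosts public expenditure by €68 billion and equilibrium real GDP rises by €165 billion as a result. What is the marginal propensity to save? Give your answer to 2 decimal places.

0.41

Implied spending multiplier k = ΔY/ΔG = 165/68 ≈ 2.4265.
Since k = 1/(1 − MPC), MPC = 1 − 1/k = 1 − ΔG/ΔY = 1 − 68/165 ≈ 0.59.
MPS = 1 − MPC = 0.41.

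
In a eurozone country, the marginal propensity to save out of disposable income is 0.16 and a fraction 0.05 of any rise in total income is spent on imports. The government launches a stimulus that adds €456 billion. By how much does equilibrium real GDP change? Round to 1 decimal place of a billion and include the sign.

MPC = 1 − MPS = 1 − 0.16 = 0.84.
Expenditure multiplier = 1/(1 − c + m) = 1/(1 − 0.84 + 0.05) = 1/0.21 ≈ 4.762.
ΔY = k × ΔG = (+€456 billion) / 0.21 ≈ +€2,171.4 billion.

+€2,171.4 billion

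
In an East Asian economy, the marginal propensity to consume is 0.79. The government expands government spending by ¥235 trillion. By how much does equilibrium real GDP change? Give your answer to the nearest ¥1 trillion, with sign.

+¥1,119 trillion

Spending multiplier = 1/(1 − MPC) = 1/(1 − 0.79) = 1/0.21 ≈ 4.762.
ΔY = k × ΔG = (+¥235 trillion) / 0.21 ≈ +¥1,119 trillion.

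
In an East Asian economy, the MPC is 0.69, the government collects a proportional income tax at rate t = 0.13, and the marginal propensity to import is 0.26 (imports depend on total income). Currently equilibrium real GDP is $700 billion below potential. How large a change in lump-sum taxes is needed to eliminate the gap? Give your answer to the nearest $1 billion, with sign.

Spending multiplier = 1/(1 − c(1−t) + m) = 1/(1 − 0.69×0.87 + 0.26) = 1/0.6597 ≈ 1.516.
Tax multiplier = −c·k = −0.69/0.6597 ≈ −1.046. Need ΔY = +$700 billion, so ΔT = ΔY/(−c·k) = −(+$700 billion) × 0.6597 / 0.69 ≈ −$669 billion.
The government should cut lump-sum taxes by $669 billion.

−$669 billion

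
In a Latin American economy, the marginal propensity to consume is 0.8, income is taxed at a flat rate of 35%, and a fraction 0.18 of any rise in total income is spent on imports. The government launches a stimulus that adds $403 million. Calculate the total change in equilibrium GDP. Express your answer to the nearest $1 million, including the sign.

+$611 million

Expenditure multiplier = 1/(1 − c(1−t) + m) = 1/(1 − 0.8×0.65 + 0.18) = 1/0.66 ≈ 1.515.
ΔY = k × ΔG = (+$403 million) / 0.66 ≈ +$611 million.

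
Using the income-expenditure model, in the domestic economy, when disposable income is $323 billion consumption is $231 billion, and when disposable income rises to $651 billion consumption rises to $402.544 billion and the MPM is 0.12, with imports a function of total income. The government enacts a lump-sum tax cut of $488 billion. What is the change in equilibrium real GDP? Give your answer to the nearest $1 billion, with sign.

+$428 billion

MPC = ΔC/ΔYd = (402.544 − 231)/(651 − 323) = 171.544/328 = 0.523.
A lump-sum tax change of −$488 billion shifts disposable income by +$488 billion; first-round consumption changes by −c × ΔT = −0.523 × (−$488 billion) = +$255.224 billion.
Expenditure multiplier = 1/(1 − c + m) = 1/(1 − 0.523 + 0.12) = 1/0.597 ≈ 1.675.
The tax multiplier is −c × k ≈ −0.876, so ΔY = k × (−c·ΔT) = (+$255.224 billion) / 0.597 ≈ +$428 billion.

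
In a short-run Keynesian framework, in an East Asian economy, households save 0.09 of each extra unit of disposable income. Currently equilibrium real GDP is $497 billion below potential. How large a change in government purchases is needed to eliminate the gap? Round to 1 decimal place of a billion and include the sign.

+$44.7 billion

MPC = 1 − MPS = 1 − 0.09 = 0.91.
Spending multiplier = 1/(1 − MPC) = 1/(1 − 0.91) = 1/0.09 ≈ 11.111.
Need ΔY = +$497 billion, so ΔG = ΔY/k = (+$497 billion) × 0.09 ≈ +$44.7 billion.
The government should increase government purchases by $44.7 billion.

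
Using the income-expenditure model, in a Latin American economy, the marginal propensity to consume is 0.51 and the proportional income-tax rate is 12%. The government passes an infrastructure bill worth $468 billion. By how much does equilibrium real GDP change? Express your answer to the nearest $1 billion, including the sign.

+$849 billion

Expenditure multiplier = 1/(1 − c(1−t)) = 1/(1 − 0.51×0.88) = 1/0.5512 ≈ 1.814.
ΔY = k × ΔG = (+$468 billion) / 0.5512 ≈ +$849 billion.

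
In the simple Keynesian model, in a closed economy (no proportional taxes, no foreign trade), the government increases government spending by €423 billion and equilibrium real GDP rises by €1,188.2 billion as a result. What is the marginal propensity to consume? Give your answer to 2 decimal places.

0.64

Implied spending multiplier k = ΔY/ΔG = 1,188.2/423 ≈ 2.809.
Since k = 1/(1 − MPC), MPC = 1 − 1/k = 1 − ΔG/ΔY = 1 − 423/1,188.2 ≈ 0.64.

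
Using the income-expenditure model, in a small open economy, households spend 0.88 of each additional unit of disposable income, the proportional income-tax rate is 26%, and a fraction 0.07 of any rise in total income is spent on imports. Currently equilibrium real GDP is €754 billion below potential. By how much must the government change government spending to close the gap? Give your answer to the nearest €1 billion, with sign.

+€316 billion

Spending multiplier = 1/(1 − c(1−t) + m) = 1/(1 − 0.88×0.74 + 0.07) = 1/0.4188 ≈ 2.388.
Need ΔY = +€754 billion, so ΔG = ΔY/k = (+€754 billion) × 0.4188 ≈ +€316 billion.
The government should increase government spending by €316 billion.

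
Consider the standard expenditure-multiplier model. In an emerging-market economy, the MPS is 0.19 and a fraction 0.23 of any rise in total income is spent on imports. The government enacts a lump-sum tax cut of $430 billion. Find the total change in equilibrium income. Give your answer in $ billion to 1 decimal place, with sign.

+$829.3 billion

MPC = 1 − MPS = 1 − 0.19 = 0.81.
A lump-sum tax change of −$430 billion shifts disposable income by +$430 billion; first-round consumption changes by −c × ΔT = −0.81 × (−$430 billion) = +$348.3 billion.
Expenditure multiplier = 1/(1 − c + m) = 1/(1 − 0.81 + 0.23) = 1/0.42 ≈ 2.381.
The tax multiplier is −c × k ≈ −1.929, so ΔY = k × (−c·ΔT) = (+$348.3 billion) / 0.42 ≈ +$829.3 billion.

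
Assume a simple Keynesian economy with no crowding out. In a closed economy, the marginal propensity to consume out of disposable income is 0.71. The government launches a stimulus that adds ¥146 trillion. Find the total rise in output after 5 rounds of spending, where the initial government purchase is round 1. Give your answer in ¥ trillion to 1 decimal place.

¥412.6 trillion

Round 1 adds ΔG = ¥146 trillion; each later round is MPC = 0.71 times the previous.
After 5 rounds: 146 + 103.66 + 73.5986 + 52.255006 + 37.10105426 = ΔG·(1 − c^5)/(1 − c) = 146 × (1 − 0.1804229351)/0.29 ≈ ¥412.6 trillion.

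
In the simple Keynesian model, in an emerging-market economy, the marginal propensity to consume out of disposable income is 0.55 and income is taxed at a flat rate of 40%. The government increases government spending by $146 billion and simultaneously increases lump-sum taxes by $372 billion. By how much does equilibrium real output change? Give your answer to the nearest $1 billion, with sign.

−$87 billion

Expenditure multiplier = 1/(1 − c(1−t)) = 1/(1 − 0.55×0.6) = 1/0.67 ≈ 1.493.
ΔG contributes k·ΔG = (+$146 billion) / 0.67 ≈ +$217.9 billion.
ΔT of +$372 billion changes first-round spending by −c·ΔT = −$204.6 billion, contributing k·(−c·ΔT) = (−$204.6 billion) / 0.67 ≈ −$305.4 billion.
Net ΔY = k(ΔG − c·ΔT) = (−$58.6 billion) / 0.67 ≈ −$87 billion.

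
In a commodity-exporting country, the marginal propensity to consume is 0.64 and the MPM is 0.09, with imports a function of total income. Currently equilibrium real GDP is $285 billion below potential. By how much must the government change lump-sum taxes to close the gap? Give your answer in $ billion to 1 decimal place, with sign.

−$200.4 billion

Spending multiplier = 1/(1 − c + m) = 1/(1 − 0.64 + 0.09) = 1/0.45 ≈ 2.222.
Tax multiplier = −c·k = −0.64/0.45 ≈ −1.422. Need ΔY = +$285 billion, so ΔT = ΔY/(−c·k) = −(+$285 billion) × 0.45 / 0.64 ≈ −$200.4 billion.
The government should cut lump-sum taxes by $200.4 billion.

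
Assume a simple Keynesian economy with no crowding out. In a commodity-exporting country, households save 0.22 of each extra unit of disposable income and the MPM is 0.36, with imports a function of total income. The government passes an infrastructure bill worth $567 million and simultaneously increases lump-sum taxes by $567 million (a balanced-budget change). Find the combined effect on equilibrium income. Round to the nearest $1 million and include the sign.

+$215 million

MPC = 1 − MPS = 1 − 0.22 = 0.78.
Expenditure multiplier = 1/(1 − c + m) = 1/(1 − 0.78 + 0.36) = 1/0.58 ≈ 1.724.
ΔG contributes k·ΔG = (+$567 million) / 0.58 ≈ +$977.6 million.
ΔT of +$567 million changes first-round spending by −c·ΔT = −$442.26 million, contributing k·(−c·ΔT) = (−$442.26 million) / 0.58 ≈ −$762.5 million.
Net ΔY = k(ΔG − c·ΔT) = (+$124.74 million) / 0.58 ≈ +$215 million.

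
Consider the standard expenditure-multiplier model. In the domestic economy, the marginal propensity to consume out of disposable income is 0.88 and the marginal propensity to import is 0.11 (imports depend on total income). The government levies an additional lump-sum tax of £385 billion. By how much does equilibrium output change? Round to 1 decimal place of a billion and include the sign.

A lump-sum tax change of +£385 billion shifts disposable income by −£385 billion; first-round consumption changes by −c × ΔT = −0.88 × (+£385 billion) = −£338.8 billion.
Expenditure multiplier = 1/(1 − c + m) = 1/(1 − 0.88 + 0.11) = 1/0.23 ≈ 4.348.
The tax multiplier is −c × k ≈ −3.826, so ΔY = k × (−c·ΔT) = (−£338.8 billion) / 0.23 ≈ −£1,473 billion.

−£1,473.0 billion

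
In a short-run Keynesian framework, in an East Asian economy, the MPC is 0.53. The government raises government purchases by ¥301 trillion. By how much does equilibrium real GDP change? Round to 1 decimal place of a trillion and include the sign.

+¥640.4 trillion

Expenditure multiplier = 1/(1 − MPC) = 1/(1 − 0.53) = 1/0.47 ≈ 2.128.
ΔY = k × ΔG = (+¥301 trillion) / 0.47 ≈ +¥640.4 trillion.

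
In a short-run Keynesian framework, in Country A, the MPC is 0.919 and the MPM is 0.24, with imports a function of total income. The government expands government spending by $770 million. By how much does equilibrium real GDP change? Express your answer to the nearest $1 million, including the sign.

+$2,399 million

Spending multiplier = 1/(1 − c + m) = 1/(1 − 0.919 + 0.24) = 1/0.321 ≈ 3.115.
ΔY = k × ΔG = (+$770 million) / 0.321 ≈ +$2,399 million.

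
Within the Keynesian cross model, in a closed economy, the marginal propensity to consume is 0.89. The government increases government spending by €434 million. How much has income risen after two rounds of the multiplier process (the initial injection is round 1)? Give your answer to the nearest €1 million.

€820 million

Round 1 adds ΔG = €434 million; each later round is MPC = 0.89 times the previous.
After 2 rounds: 434 + 386.26 = ΔG·(1 − c^2)/(1 − c) = 434 × (1 − 0.7921)/0.11 ≈ €820 million.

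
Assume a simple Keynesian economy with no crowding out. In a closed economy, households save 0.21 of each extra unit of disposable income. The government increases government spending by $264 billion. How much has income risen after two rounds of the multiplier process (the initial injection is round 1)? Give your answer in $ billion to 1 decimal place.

$472.6 billion

MPC = 1 − MPS = 1 − 0.21 = 0.79.
Round 1 adds ΔG = $264 billion; each later round is MPC = 0.79 times the previous.
After 2 rounds: 264 + 208.56 = ΔG·(1 − c^2)/(1 − c) = 264 × (1 − 0.6241)/0.21 ≈ $472.6 billion.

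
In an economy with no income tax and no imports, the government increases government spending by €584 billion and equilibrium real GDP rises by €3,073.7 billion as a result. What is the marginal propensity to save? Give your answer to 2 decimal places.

0.19

Implied spending multiplier k = ΔY/ΔG = 3,073.7/584 ≈ 5.2632.
Since k = 1/(1 − MPC), MPC = 1 − 1/k = 1 − ΔG/ΔY = 1 − 584/3,073.7 ≈ 0.81.
MPS = 1 − MPC = 0.19.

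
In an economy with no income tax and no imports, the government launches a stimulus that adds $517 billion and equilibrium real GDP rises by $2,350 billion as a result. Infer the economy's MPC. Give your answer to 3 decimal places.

Implied spending multiplier k = ΔY/ΔG = 2,350/517 ≈ 4.5455.
Since k = 1/(1 − MPC), MPC = 1 − 1/k = 1 − ΔG/ΔY = 1 − 517/2,350 = 0.780.

0.780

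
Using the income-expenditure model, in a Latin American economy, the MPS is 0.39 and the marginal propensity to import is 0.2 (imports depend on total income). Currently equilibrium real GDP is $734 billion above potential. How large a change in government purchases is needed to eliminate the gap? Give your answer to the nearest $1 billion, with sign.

MPC = 1 − MPS = 1 − 0.39 = 0.61.
Spending multiplier = 1/(1 − c + m) = 1/(1 − 0.61 + 0.2) = 1/0.59 ≈ 1.695.
Need ΔY = −$734 billion, so ΔG = ΔY/k = (−$734 billion) × 0.59 ≈ −$433 billion.
The government should cut government purchases by $433 billion.

−$433 billion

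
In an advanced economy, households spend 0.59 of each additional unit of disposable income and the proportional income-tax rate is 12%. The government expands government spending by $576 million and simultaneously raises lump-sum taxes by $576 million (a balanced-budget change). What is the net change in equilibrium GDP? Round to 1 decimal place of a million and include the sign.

+$491.2 million

Expenditure multiplier = 1/(1 − c(1−t)) = 1/(1 − 0.59×0.88) = 1/0.4808 ≈ 2.08.
ΔG contributes k·ΔG = (+$576 million) / 0.4808 ≈ +$1,198 million.
ΔT of +$576 million changes first-round spending by −c·ΔT = −$339.84 million, contributing k·(−c·ΔT) = (−$339.84 million) / 0.4808 ≈ −$706.8 million.
Net ΔY = k(ΔG − c·ΔT) = (+$236.16 million) / 0.4808 ≈ +$491.2 million.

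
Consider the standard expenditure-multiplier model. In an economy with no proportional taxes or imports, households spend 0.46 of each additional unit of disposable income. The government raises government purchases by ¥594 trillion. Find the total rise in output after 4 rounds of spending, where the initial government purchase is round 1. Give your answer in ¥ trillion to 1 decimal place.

Round 1 adds ΔG = ¥594 trillion; each later round is MPC = 0.46 times the previous.
After 4 rounds: 594 + 273.24 + 125.6904 + 57.817584 = ΔG·(1 − c^4)/(1 − c) = 594 × (1 − 0.04477456)/0.54 ≈ ¥1,050.7 trillion.

¥1,050.7 trillion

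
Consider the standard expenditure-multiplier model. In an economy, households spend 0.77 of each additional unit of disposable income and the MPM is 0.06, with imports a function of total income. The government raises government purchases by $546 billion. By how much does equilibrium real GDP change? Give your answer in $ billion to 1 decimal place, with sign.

Spending multiplier = 1/(1 − c + m) = 1/(1 − 0.77 + 0.06) = 1/0.29 ≈ 3.448.
ΔY = k × ΔG = (+$546 billion) / 0.29 ≈ +$1,882.8 billion.

+$1,882.8 billion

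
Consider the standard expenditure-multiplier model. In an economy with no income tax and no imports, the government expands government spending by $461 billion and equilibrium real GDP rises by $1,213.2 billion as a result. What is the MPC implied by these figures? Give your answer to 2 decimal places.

0.62

Implied spending multiplier k = ΔY/ΔG = 1,213.2/461 ≈ 2.6317.
Since k = 1/(1 − MPC), MPC = 1 − 1/k = 1 − ΔG/ΔY = 1 − 461/1,213.2 ≈ 0.62.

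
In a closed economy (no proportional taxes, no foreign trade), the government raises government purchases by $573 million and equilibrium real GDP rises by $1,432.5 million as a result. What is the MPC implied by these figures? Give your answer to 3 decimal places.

0.600

Implied spending multiplier k = ΔY/ΔG = 1,432.5/573 = 2.5.
Since k = 1/(1 − MPC), MPC = 1 − 1/k = 1 − ΔG/ΔY = 1 − 573/1,432.5 = 0.600.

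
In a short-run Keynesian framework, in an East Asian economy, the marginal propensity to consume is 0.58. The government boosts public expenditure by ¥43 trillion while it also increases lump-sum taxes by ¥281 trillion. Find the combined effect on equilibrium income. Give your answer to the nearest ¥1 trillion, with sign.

−¥286 trillion

Expenditure multiplier = 1/(1 − MPC) = 1/(1 − 0.58) = 1/0.42 ≈ 2.381.
ΔG contributes k·ΔG = (+¥43 trillion) / 0.42 ≈ +¥102.4 trillion.
ΔT of +¥281 trillion changes first-round spending by −c·ΔT = −¥162.98 trillion, contributing k·(−c·ΔT) = (−¥162.98 trillion) / 0.42 ≈ −¥388 trillion.
Net ΔY = k(ΔG − c·ΔT) = (−¥119.98 trillion) / 0.42 ≈ −¥286 trillion.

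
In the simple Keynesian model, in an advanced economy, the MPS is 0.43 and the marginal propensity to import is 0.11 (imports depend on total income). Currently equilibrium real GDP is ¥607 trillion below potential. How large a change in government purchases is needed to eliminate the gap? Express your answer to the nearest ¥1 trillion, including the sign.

MPC = 1 − MPS = 1 − 0.43 = 0.57.
Spending multiplier = 1/(1 − c + m) = 1/(1 − 0.57 + 0.11) = 1/0.54 ≈ 1.852.
Need ΔY = +¥607 trillion, so ΔG = ΔY/k = (+¥607 trillion) × 0.54 ≈ +¥328 trillion.
The government should increase government purchases by ¥328 trillion.

+¥328 trillion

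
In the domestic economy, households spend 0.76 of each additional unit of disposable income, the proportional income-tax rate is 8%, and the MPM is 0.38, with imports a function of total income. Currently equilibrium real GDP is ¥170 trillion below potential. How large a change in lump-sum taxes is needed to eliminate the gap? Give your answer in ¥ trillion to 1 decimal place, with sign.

−¥152.3 trillion

Spending multiplier = 1/(1 − c(1−t) + m) = 1/(1 − 0.76×0.92 + 0.38) = 1/0.6808 ≈ 1.469.
Tax multiplier = −c·k = −0.76/0.6808 ≈ −1.116. Need ΔY = +¥170 trillion, so ΔT = ΔY/(−c·k) = −(+¥170 trillion) × 0.6808 / 0.76 ≈ −¥152.3 trillion.
The government should cut lump-sum taxes by ¥152.3 trillion.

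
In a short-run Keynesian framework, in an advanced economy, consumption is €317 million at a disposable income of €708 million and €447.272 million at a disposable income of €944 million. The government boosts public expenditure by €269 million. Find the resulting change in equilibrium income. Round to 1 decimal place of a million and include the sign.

+€600.4 million

MPC = ΔC/ΔYd = (447.272 − 317)/(944 − 708) = 130.272/236 = 0.552.
Government-spending multiplier = 1/(1 − MPC) = 1/(1 − 0.552) = 1/0.448 ≈ 2.232.
ΔY = k × ΔG = (+€269 million) / 0.448 ≈ +€600.4 million.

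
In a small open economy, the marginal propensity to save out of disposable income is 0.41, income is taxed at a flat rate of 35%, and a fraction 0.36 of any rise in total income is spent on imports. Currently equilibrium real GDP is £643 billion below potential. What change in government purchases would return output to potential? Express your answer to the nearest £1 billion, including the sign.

MPC = 1 − MPS = 1 − 0.41 = 0.59.
Spending multiplier = 1/(1 − c(1−t) + m) = 1/(1 − 0.59×0.65 + 0.36) = 1/0.9765 ≈ 1.024.
Need ΔY = +£643 billion, so ΔG = ΔY/k = (+£643 billion) × 0.9765 ≈ +£628 billion.
The government should increase government purchases by £628 billion.

+£628 billion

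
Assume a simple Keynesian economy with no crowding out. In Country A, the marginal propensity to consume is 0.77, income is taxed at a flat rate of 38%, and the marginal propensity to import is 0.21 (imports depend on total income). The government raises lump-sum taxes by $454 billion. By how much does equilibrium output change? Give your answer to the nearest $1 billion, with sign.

−$477 billion

A lump-sum tax change of +$454 billion shifts disposable income by −$454 billion; first-round consumption changes by −c × ΔT = −0.77 × (+$454 billion) = −$349.58 billion.
Expenditure multiplier = 1/(1 − c(1−t) + m) = 1/(1 − 0.77×0.62 + 0.21) = 1/0.7326 ≈ 1.365.
The tax multiplier is −c × k ≈ −1.051, so ΔY = k × (−c·ΔT) = (−$349.58 billion) / 0.7326 ≈ −$477 billion.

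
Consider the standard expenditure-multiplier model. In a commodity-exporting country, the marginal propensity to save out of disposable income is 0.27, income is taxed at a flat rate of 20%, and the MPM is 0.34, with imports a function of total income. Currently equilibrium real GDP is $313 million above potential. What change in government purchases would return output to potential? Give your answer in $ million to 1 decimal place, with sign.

MPC = 1 − MPS = 1 − 0.27 = 0.73.
Spending multiplier = 1/(1 − c(1−t) + m) = 1/(1 − 0.73×0.8 + 0.34) = 1/0.756 ≈ 1.323.
Need ΔY = −$313 million, so ΔG = ΔY/k = (−$313 million) × 0.756 ≈ −$236.6 million.
The government should cut government purchases by $236.6 million.

−$236.6 million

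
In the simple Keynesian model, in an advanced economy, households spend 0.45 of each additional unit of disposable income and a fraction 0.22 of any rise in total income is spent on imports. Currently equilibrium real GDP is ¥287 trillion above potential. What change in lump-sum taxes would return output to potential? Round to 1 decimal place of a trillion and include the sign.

Spending multiplier = 1/(1 − c + m) = 1/(1 − 0.45 + 0.22) = 1/0.77 ≈ 1.299.
Tax multiplier = −c·k = −0.45/0.77 ≈ −0.584. Need ΔY = −¥287 trillion, so ΔT = ΔY/(−c·k) = −(−¥287 trillion) × 0.77 / 0.45 ≈ +¥491.1 trillion.
The government should raise lump-sum taxes by ¥491.1 trillion.

+¥491.1 trillion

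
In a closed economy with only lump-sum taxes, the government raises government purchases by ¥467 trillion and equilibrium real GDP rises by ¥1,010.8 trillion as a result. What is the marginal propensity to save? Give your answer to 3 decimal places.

0.462

Implied spending multiplier k = ΔY/ΔG = 1,010.8/467 ≈ 2.1645.
Since k = 1/(1 − MPC), MPC = 1 − 1/k = 1 − ΔG/ΔY = 1 − 467/1,010.8 ≈ 0.538.
MPS = 1 − MPC = 0.462.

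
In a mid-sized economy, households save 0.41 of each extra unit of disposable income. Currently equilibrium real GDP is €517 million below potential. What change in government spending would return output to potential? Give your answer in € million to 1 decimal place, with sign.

+€212.0 million

MPC = 1 − MPS = 1 − 0.41 = 0.59.
Spending multiplier = 1/(1 − MPC) = 1/(1 − 0.59) = 1/0.41 ≈ 2.439.
Need ΔY = +€517 million, so ΔG = ΔY/k = (+€517 million) × 0.41 ≈ +€212 million.
The government should increase government spending by €212 million.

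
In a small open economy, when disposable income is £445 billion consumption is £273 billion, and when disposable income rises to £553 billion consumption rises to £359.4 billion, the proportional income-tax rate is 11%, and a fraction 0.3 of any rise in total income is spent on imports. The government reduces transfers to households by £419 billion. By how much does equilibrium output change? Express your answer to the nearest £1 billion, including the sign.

−£570 billion

MPC = ΔC/ΔYd = (359.4 − 273)/(553 − 445) = 86.4/108 = 0.8.
The transfer change shifts disposable income by −£419 billion, so first-round consumption changes by c·ΔTR = 0.8 × (−£419 billion) = −£335.2 billion.
Expenditure multiplier = 1/(1 − c(1−t) + m) = 1/(1 − 0.8×0.89 + 0.3) = 1/0.588 ≈ 1.701.
The transfer multiplier is c × k ≈ 1.361, so ΔY = k × (c·ΔTR) = (−£335.2 billion) / 0.588 ≈ −£570 billion.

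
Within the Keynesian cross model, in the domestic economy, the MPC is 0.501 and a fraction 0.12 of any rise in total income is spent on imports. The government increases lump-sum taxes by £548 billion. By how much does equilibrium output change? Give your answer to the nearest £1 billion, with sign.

−£444 billion

A lump-sum tax change of +£548 billion shifts disposable income by −£548 billion; first-round consumption changes by −c × ΔT = −0.501 × (+£548 billion) = −£274.548 billion.
Expenditure multiplier = 1/(1 − c + m) = 1/(1 − 0.501 + 0.12) = 1/0.619 ≈ 1.616.
The tax multiplier is −c × k ≈ −0.809, so ΔY = k × (−c·ΔT) = (−£274.548 billion) / 0.619 ≈ −£444 billion.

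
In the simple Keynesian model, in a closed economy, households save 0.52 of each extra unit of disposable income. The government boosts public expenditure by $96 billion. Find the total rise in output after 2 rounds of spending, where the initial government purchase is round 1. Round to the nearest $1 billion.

$142 billion

MPC = 1 − MPS = 1 − 0.52 = 0.48.
Round 1 adds ΔG = $96 billion; each later round is MPC = 0.48 times the previous.
After 2 rounds: 96 + 46.08 = ΔG·(1 − c^2)/(1 − c) = 96 × (1 − 0.2304)/0.52 ≈ $142 billion.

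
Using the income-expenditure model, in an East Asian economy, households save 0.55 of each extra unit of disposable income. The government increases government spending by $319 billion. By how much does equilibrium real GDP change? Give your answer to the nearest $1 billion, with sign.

MPC = 1 − MPS = 1 − 0.55 = 0.45.
Expenditure multiplier = 1/(1 − MPC) = 1/(1 − 0.45) = 1/0.55 ≈ 1.818.
ΔY = k × ΔG = (+$319 billion) / 0.55 = +$580 billion.

+$580 billion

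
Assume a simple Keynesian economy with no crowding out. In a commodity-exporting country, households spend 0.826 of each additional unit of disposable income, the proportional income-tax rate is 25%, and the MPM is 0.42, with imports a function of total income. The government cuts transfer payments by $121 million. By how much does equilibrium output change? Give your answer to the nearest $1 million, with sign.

The transfer change shifts disposable income by −$121 million, so first-round consumption changes by c·ΔTR = 0.826 × (−$121 million) = −$99.946 million.
Expenditure multiplier = 1/(1 − c(1−t) + m) = 1/(1 − 0.826×0.75 + 0.42) = 1/0.8005 ≈ 1.249.
The transfer multiplier is c × k ≈ 1.032, so ΔY = k × (c·ΔTR) = (−$99.946 million) / 0.8005 ≈ −$125 million.

−$125 million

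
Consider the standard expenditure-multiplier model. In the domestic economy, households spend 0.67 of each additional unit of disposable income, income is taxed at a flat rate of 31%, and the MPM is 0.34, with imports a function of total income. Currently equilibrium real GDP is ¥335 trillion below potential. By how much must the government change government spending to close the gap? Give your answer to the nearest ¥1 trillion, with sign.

Spending multiplier = 1/(1 − c(1−t) + m) = 1/(1 − 0.67×0.69 + 0.34) = 1/0.8777 ≈ 1.139.
Need ΔY = +¥335 trillion, so ΔG = ΔY/k = (+¥335 trillion) × 0.8777 ≈ +¥294 trillion.
The government should increase government spending by ¥294 trillion.

+¥294 trillion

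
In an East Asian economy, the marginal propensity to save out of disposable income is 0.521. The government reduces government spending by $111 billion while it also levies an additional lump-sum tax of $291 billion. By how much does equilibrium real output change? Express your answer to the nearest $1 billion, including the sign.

−$481 billion

MPC = 1 − MPS = 1 − 0.521 = 0.479.
Expenditure multiplier = 1/(1 − MPC) = 1/(1 − 0.479) = 1/0.521 ≈ 1.919.
ΔG contributes k·ΔG = (−$111 billion) / 0.521 ≈ −$213.1 billion.
ΔT of +$291 billion changes first-round spending by −c·ΔT = −$139.389 billion, contributing k·(−c·ΔT) = (−$139.389 billion) / 0.521 ≈ −$267.5 billion.
Net ΔY = k(ΔG − c·ΔT) = (−$250.389 billion) / 0.521 ≈ −$481 billion.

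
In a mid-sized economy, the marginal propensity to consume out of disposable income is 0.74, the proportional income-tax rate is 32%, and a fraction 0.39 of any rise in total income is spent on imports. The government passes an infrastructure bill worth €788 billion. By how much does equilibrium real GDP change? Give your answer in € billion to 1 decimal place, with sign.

+€888.6 billion

Expenditure multiplier = 1/(1 − c(1−t) + m) = 1/(1 − 0.74×0.68 + 0.39) = 1/0.8868 ≈ 1.128.
ΔY = k × ΔG = (+€788 billion) / 0.8868 ≈ +€888.6 billion.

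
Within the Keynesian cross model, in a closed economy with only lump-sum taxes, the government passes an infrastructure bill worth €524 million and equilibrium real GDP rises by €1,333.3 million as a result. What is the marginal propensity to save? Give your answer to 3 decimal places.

0.393

Implied spending multiplier k = ΔY/ΔG = 1,333.3/524 ≈ 2.5445.
Since k = 1/(1 − MPC), MPC = 1 − 1/k = 1 − ΔG/ΔY = 1 − 524/1,333.3 ≈ 0.607.
MPS = 1 − MPC = 0.393.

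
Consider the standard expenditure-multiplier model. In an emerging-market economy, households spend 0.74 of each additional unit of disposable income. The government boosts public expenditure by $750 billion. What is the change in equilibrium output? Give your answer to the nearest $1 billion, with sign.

+$2,885 billion

Spending multiplier = 1/(1 − MPC) = 1/(1 − 0.74) = 1/0.26 ≈ 3.846.
ΔY = k × ΔG = (+$750 billion) / 0.26 ≈ +$2,885 billion.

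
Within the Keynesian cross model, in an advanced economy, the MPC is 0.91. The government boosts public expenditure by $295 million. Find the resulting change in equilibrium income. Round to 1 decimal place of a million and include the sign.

Government-spending multiplier = 1/(1 − MPC) = 1/(1 − 0.91) = 1/0.09 ≈ 11.111.
ΔY = k × ΔG = (+$295 million) / 0.09 ≈ +$3,277.8 million.

+$3,277.8 million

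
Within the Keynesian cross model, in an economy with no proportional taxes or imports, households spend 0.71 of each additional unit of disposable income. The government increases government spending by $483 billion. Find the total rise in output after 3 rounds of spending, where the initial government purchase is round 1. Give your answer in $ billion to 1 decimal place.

$1,069.4 billion

Round 1 adds ΔG = $483 billion; each later round is MPC = 0.71 times the previous.
After 3 rounds: 483 + 342.93 + 243.4803 = ΔG·(1 − c^3)/(1 − c) = 483 × (1 − 0.357911)/0.29 ≈ $1,069.4 billion.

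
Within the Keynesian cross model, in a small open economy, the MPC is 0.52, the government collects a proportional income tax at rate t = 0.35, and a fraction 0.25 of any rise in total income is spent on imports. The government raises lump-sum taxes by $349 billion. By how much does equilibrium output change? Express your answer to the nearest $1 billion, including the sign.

A lump-sum tax change of +$349 billion shifts disposable income by −$349 billion; first-round consumption changes by −c × ΔT = −0.52 × (+$349 billion) = −$181.48 billion.
Expenditure multiplier = 1/(1 − c(1−t) + m) = 1/(1 − 0.52×0.65 + 0.25) = 1/0.912 ≈ 1.096.
The tax multiplier is −c × k ≈ −0.57, so ΔY = k × (−c·ΔT) = (−$181.48 billion) / 0.912 ≈ −$199 billion.

−$199 billion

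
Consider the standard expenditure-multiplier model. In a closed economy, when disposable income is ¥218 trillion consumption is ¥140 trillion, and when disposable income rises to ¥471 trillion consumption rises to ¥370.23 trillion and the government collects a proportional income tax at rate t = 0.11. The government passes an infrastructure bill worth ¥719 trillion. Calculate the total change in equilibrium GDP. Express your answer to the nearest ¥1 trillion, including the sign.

+¥3,782 trillion

MPC = ΔC/ΔYd = (370.23 − 140)/(471 − 218) = 230.23/253 = 0.91.
Spending multiplier = 1/(1 − c(1−t)) = 1/(1 − 0.91×0.89) = 1/0.1901 ≈ 5.26.
ΔY = k × ΔG = (+¥719 trillion) / 0.1901 ≈ +¥3,782 trillion.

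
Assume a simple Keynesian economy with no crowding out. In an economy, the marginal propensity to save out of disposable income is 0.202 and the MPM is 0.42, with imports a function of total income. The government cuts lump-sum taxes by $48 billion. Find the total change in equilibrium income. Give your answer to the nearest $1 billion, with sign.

+$62 billion

MPC = 1 − MPS = 1 − 0.202 = 0.798.
A lump-sum tax change of −$48 billion shifts disposable income by +$48 billion; first-round consumption changes by −c × ΔT = −0.798 × (−$48 billion) = +$38.304 billion.
Expenditure multiplier = 1/(1 − c + m) = 1/(1 − 0.798 + 0.42) = 1/0.622 ≈ 1.608.
The tax multiplier is −c × k ≈ −1.283, so ΔY = k × (−c·ΔT) = (+$38.304 billion) / 0.622 ≈ +$62 billion.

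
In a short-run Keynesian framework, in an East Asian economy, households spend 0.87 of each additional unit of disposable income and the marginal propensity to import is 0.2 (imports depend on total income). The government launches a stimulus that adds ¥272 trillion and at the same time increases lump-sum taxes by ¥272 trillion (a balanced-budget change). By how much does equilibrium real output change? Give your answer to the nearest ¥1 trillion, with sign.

+¥107 trillion

Expenditure multiplier = 1/(1 − c + m) = 1/(1 − 0.87 + 0.2) = 1/0.33 ≈ 3.03.
ΔG contributes k·ΔG = (+¥272 trillion) / 0.33 ≈ +¥824.2 trillion.
ΔT of +¥272 trillion changes first-round spending by −c·ΔT = −¥236.64 trillion, contributing k·(−c·ΔT) = (−¥236.64 trillion) / 0.33 ≈ −¥717.1 trillion.
Net ΔY = k(ΔG − c·ΔT) = (+¥35.36 trillion) / 0.33 ≈ +¥107 trillion.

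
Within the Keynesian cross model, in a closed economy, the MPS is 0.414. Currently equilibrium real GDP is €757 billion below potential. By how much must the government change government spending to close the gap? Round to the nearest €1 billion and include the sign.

MPC = 1 − MPS = 1 − 0.414 = 0.586.
Spending multiplier = 1/(1 − MPC) = 1/(1 − 0.586) = 1/0.414 ≈ 2.415.
Need ΔY = +€757 billion, so ΔG = ΔY/k = (+€757 billion) × 0.414 ≈ +€313 billion.
The government should increase government spending by €313 billion.

+€313 billion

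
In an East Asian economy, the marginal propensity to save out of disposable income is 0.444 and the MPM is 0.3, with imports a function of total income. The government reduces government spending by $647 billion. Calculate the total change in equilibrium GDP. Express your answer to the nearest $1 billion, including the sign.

−$870 billion

MPC = 1 − MPS = 1 − 0.444 = 0.556.
Spending multiplier = 1/(1 − c + m) = 1/(1 − 0.556 + 0.3) = 1/0.744 ≈ 1.344.
ΔY = k × ΔG = (−$647 billion) / 0.744 ≈ −$870 billion.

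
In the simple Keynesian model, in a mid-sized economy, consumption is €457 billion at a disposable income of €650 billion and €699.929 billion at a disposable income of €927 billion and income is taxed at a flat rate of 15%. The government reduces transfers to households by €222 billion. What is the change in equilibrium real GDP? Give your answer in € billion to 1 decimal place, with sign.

−€764.9 billion

MPC = ΔC/ΔYd = (699.929 − 457)/(927 − 650) = 242.929/277 = 0.877.
The transfer change shifts disposable income by −€222 billion, so first-round consumption changes by c·ΔTR = 0.877 × (−€222 billion) = −€194.694 billion.
Expenditure multiplier = 1/(1 − c(1−t)) = 1/(1 − 0.877×0.85) = 1/0.25455 ≈ 3.929.
The transfer multiplier is c × k ≈ 3.445, so ΔY = k × (c·ΔTR) = (−€194.694 billion) / 0.25455 ≈ −€764.9 billion.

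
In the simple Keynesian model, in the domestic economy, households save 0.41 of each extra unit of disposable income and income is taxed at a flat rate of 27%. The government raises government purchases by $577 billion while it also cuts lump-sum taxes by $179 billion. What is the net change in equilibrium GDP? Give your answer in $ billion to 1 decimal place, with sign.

+$1,199.0 billion

MPC = 1 − MPS = 1 − 0.41 = 0.59.
Expenditure multiplier = 1/(1 − c(1−t)) = 1/(1 − 0.59×0.73) = 1/0.5693 ≈ 1.757.
ΔG contributes k·ΔG = (+$577 billion) / 0.5693 ≈ +$1,013.5 billion.
ΔT of −$179 billion changes first-round spending by −c·ΔT = +$105.61 billion, contributing k·(−c·ΔT) = (+$105.61 billion) / 0.5693 ≈ +$185.5 billion.
Net ΔY = k(ΔG − c·ΔT) = (+$682.61 billion) / 0.5693 ≈ +$1,199 billion.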